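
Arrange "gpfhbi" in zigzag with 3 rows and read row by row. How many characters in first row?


Zigzag "gpfhbi" into 3 rows:
Placing characters:
  'g' => row 0
  'p' => row 1
  'f' => row 2
  'h' => row 1
  'b' => row 0
  'i' => row 1
Rows:
  Row 0: "gb"
  Row 1: "phi"
  Row 2: "f"
First row length: 2

2


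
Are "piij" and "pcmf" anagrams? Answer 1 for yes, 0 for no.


Strings: "piij", "pcmf"
Sorted first:  iijp
Sorted second: cfmp
Differ at position 0: 'i' vs 'c' => not anagrams

0


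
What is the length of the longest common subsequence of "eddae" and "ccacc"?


LCS of "eddae" and "ccacc"
DP table:
           c    c    a    c    c
      0    0    0    0    0    0
  e   0    0    0    0    0    0
  d   0    0    0    0    0    0
  d   0    0    0    0    0    0
  a   0    0    0    1    1    1
  e   0    0    0    1    1    1
LCS length = dp[5][5] = 1

1


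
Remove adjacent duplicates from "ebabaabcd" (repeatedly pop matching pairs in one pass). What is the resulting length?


Input: ebabaabcd
Stack-based adjacent duplicate removal:
  Read 'e': push. Stack: e
  Read 'b': push. Stack: eb
  Read 'a': push. Stack: eba
  Read 'b': push. Stack: ebab
  Read 'a': push. Stack: ebaba
  Read 'a': matches stack top 'a' => pop. Stack: ebab
  Read 'b': matches stack top 'b' => pop. Stack: eba
  Read 'c': push. Stack: ebac
  Read 'd': push. Stack: ebacd
Final stack: "ebacd" (length 5)

5


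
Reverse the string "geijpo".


Input: geijpo
Reading characters right to left:
  Position 5: 'o'
  Position 4: 'p'
  Position 3: 'j'
  Position 2: 'i'
  Position 1: 'e'
  Position 0: 'g'
Reversed: opjieg

opjieg


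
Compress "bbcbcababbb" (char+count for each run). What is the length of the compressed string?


Input: bbcbcababbb
Runs:
  'b' x 2 => "b2"
  'c' x 1 => "c1"
  'b' x 1 => "b1"
  'c' x 1 => "c1"
  'a' x 1 => "a1"
  'b' x 1 => "b1"
  'a' x 1 => "a1"
  'b' x 3 => "b3"
Compressed: "b2c1b1c1a1b1a1b3"
Compressed length: 16

16


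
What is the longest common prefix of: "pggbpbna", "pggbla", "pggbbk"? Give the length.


Words: pggbpbna, pggbla, pggbbk
  Position 0: all 'p' => match
  Position 1: all 'g' => match
  Position 2: all 'g' => match
  Position 3: all 'b' => match
  Position 4: ('p', 'l', 'b') => mismatch, stop
LCP = "pggb" (length 4)

4


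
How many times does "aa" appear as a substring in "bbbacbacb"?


Searching for "aa" in "bbbacbacb"
Scanning each position:
  Position 0: "bb" => no
  Position 1: "bb" => no
  Position 2: "ba" => no
  Position 3: "ac" => no
  Position 4: "cb" => no
  Position 5: "ba" => no
  Position 6: "ac" => no
  Position 7: "cb" => no
Total occurrences: 0

0


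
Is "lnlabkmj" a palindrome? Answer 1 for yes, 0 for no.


Input: lnlabkmj
Reversed: jmkbalnl
  Compare pos 0 ('l') with pos 7 ('j'): MISMATCH
  Compare pos 1 ('n') with pos 6 ('m'): MISMATCH
  Compare pos 2 ('l') with pos 5 ('k'): MISMATCH
  Compare pos 3 ('a') with pos 4 ('b'): MISMATCH
Result: not a palindrome

0


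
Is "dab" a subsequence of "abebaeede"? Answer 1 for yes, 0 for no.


Check if "dab" is a subsequence of "abebaeede"
Greedy scan:
  Position 0 ('a'): no match needed
  Position 1 ('b'): no match needed
  Position 2 ('e'): no match needed
  Position 3 ('b'): no match needed
  Position 4 ('a'): no match needed
  Position 5 ('e'): no match needed
  Position 6 ('e'): no match needed
  Position 7 ('d'): matches sub[0] = 'd'
  Position 8 ('e'): no match needed
Only matched 1/3 characters => not a subsequence

0


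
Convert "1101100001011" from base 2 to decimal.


Input: "1101100001011" in base 2
Positional expansion:
  Digit '1' (value 1) x 2^12 = 4096
  Digit '1' (value 1) x 2^11 = 2048
  Digit '0' (value 0) x 2^10 = 0
  Digit '1' (value 1) x 2^9 = 512
  Digit '1' (value 1) x 2^8 = 256
  Digit '0' (value 0) x 2^7 = 0
  Digit '0' (value 0) x 2^6 = 0
  Digit '0' (value 0) x 2^5 = 0
  Digit '0' (value 0) x 2^4 = 0
  Digit '1' (value 1) x 2^3 = 8
  Digit '0' (value 0) x 2^2 = 0
  Digit '1' (value 1) x 2^1 = 2
  Digit '1' (value 1) x 2^0 = 1
Sum = 6923

6923


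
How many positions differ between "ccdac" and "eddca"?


Comparing "ccdac" and "eddca" position by position:
  Position 0: 'c' vs 'e' => DIFFER
  Position 1: 'c' vs 'd' => DIFFER
  Position 2: 'd' vs 'd' => same
  Position 3: 'a' vs 'c' => DIFFER
  Position 4: 'c' vs 'a' => DIFFER
Positions that differ: 4

4


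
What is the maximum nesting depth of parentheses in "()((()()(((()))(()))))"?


Input: "()((()()(((()))(()))))"
Tracking depth:
  Position 0 '(': depth becomes 1
  Position 1 ')': depth becomes 0
  Position 2 '(': depth becomes 1
  Position 3 '(': depth becomes 2
  Position 4 '(': depth becomes 3
  Position 5 ')': depth becomes 2
  Position 6 '(': depth becomes 3
  Position 7 ')': depth becomes 2
  Position 8 '(': depth becomes 3
  Position 9 '(': depth becomes 4
  Position 10 '(': depth becomes 5
  Position 11 '(': depth becomes 6
  Position 12 ')': depth becomes 5
  Position 13 ')': depth becomes 4
  Position 14 ')': depth becomes 3
  Position 15 '(': depth becomes 4
  Position 16 '(': depth becomes 5
  Position 17 ')': depth becomes 4
  Position 18 ')': depth becomes 3
  Position 19 ')': depth becomes 2
  Position 20 ')': depth becomes 1
  Position 21 ')': depth becomes 0
Maximum depth reached: 6

6


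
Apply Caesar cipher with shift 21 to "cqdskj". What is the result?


Caesar cipher: shift "cqdskj" by 21
  'c' (pos 2) + 21 = pos 23 = 'x'
  'q' (pos 16) + 21 = pos 11 = 'l'
  'd' (pos 3) + 21 = pos 24 = 'y'
  's' (pos 18) + 21 = pos 13 = 'n'
  'k' (pos 10) + 21 = pos 5 = 'f'
  'j' (pos 9) + 21 = pos 4 = 'e'
Result: xlynfe

xlynfe


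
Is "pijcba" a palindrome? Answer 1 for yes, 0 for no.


Input: pijcba
Reversed: abcjip
  Compare pos 0 ('p') with pos 5 ('a'): MISMATCH
  Compare pos 1 ('i') with pos 4 ('b'): MISMATCH
  Compare pos 2 ('j') with pos 3 ('c'): MISMATCH
Result: not a palindrome

0


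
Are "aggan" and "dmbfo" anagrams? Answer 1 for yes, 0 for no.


Strings: "aggan", "dmbfo"
Sorted first:  aaggn
Sorted second: bdfmo
Differ at position 0: 'a' vs 'b' => not anagrams

0


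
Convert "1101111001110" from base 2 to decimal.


Input: "1101111001110" in base 2
Positional expansion:
  Digit '1' (value 1) x 2^12 = 4096
  Digit '1' (value 1) x 2^11 = 2048
  Digit '0' (value 0) x 2^10 = 0
  Digit '1' (value 1) x 2^9 = 512
  Digit '1' (value 1) x 2^8 = 256
  Digit '1' (value 1) x 2^7 = 128
  Digit '1' (value 1) x 2^6 = 64
  Digit '0' (value 0) x 2^5 = 0
  Digit '0' (value 0) x 2^4 = 0
  Digit '1' (value 1) x 2^3 = 8
  Digit '1' (value 1) x 2^2 = 4
  Digit '1' (value 1) x 2^1 = 2
  Digit '0' (value 0) x 2^0 = 0
Sum = 7118

7118


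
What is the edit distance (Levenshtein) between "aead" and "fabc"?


Computing edit distance: "aead" -> "fabc"
DP table:
           f    a    b    c
      0    1    2    3    4
  a   1    1    1    2    3
  e   2    2    2    2    3
  a   3    3    2    3    3
  d   4    4    3    3    4
Edit distance = dp[4][4] = 4

4


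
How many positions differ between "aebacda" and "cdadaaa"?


Comparing "aebacda" and "cdadaaa" position by position:
  Position 0: 'a' vs 'c' => DIFFER
  Position 1: 'e' vs 'd' => DIFFER
  Position 2: 'b' vs 'a' => DIFFER
  Position 3: 'a' vs 'd' => DIFFER
  Position 4: 'c' vs 'a' => DIFFER
  Position 5: 'd' vs 'a' => DIFFER
  Position 6: 'a' vs 'a' => same
Positions that differ: 6

6


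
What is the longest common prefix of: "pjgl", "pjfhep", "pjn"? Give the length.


Words: pjgl, pjfhep, pjn
  Position 0: all 'p' => match
  Position 1: all 'j' => match
  Position 2: ('g', 'f', 'n') => mismatch, stop
LCP = "pj" (length 2)

2


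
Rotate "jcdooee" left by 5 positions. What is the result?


Input: "jcdooee", rotate left by 5
First 5 characters: "jcdoo"
Remaining characters: "ee"
Concatenate remaining + first: "ee" + "jcdoo" = "eejcdoo"

eejcdoo


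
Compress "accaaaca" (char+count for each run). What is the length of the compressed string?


Input: accaaaca
Runs:
  'a' x 1 => "a1"
  'c' x 2 => "c2"
  'a' x 3 => "a3"
  'c' x 1 => "c1"
  'a' x 1 => "a1"
Compressed: "a1c2a3c1a1"
Compressed length: 10

10


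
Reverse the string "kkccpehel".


Input: kkccpehel
Reading characters right to left:
  Position 8: 'l'
  Position 7: 'e'
  Position 6: 'h'
  Position 5: 'e'
  Position 4: 'p'
  Position 3: 'c'
  Position 2: 'c'
  Position 1: 'k'
  Position 0: 'k'
Reversed: lehepcckk

lehepcckk


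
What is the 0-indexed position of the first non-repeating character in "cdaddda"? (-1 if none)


Input: cdaddda
Character frequencies:
  'a': 2
  'c': 1
  'd': 4
Scanning left to right for freq == 1:
  Position 0 ('c'): unique! => answer = 0

0


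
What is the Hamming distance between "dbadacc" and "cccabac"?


Comparing "dbadacc" and "cccabac" position by position:
  Position 0: 'd' vs 'c' => differ
  Position 1: 'b' vs 'c' => differ
  Position 2: 'a' vs 'c' => differ
  Position 3: 'd' vs 'a' => differ
  Position 4: 'a' vs 'b' => differ
  Position 5: 'c' vs 'a' => differ
  Position 6: 'c' vs 'c' => same
Total differences (Hamming distance): 6

6


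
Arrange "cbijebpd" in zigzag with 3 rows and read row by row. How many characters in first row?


Zigzag "cbijebpd" into 3 rows:
Placing characters:
  'c' => row 0
  'b' => row 1
  'i' => row 2
  'j' => row 1
  'e' => row 0
  'b' => row 1
  'p' => row 2
  'd' => row 1
Rows:
  Row 0: "ce"
  Row 1: "bjbd"
  Row 2: "ip"
First row length: 2

2


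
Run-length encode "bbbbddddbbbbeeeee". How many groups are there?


Input: bbbbddddbbbbeeeee
Scanning for consecutive runs:
  Group 1: 'b' x 4 (positions 0-3)
  Group 2: 'd' x 4 (positions 4-7)
  Group 3: 'b' x 4 (positions 8-11)
  Group 4: 'e' x 5 (positions 12-16)
Total groups: 4

4


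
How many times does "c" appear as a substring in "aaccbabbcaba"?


Searching for "c" in "aaccbabbcaba"
Scanning each position:
  Position 0: "a" => no
  Position 1: "a" => no
  Position 2: "c" => MATCH
  Position 3: "c" => MATCH
  Position 4: "b" => no
  Position 5: "a" => no
  Position 6: "b" => no
  Position 7: "b" => no
  Position 8: "c" => MATCH
  Position 9: "a" => no
  Position 10: "b" => no
  Position 11: "a" => no
Total occurrences: 3

3


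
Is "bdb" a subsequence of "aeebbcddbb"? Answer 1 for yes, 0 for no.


Check if "bdb" is a subsequence of "aeebbcddbb"
Greedy scan:
  Position 0 ('a'): no match needed
  Position 1 ('e'): no match needed
  Position 2 ('e'): no match needed
  Position 3 ('b'): matches sub[0] = 'b'
  Position 4 ('b'): no match needed
  Position 5 ('c'): no match needed
  Position 6 ('d'): matches sub[1] = 'd'
  Position 7 ('d'): no match needed
  Position 8 ('b'): matches sub[2] = 'b'
  Position 9 ('b'): no match needed
All 3 characters matched => is a subsequence

1


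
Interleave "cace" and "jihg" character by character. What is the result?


Interleaving "cace" and "jihg":
  Position 0: 'c' from first, 'j' from second => "cj"
  Position 1: 'a' from first, 'i' from second => "ai"
  Position 2: 'c' from first, 'h' from second => "ch"
  Position 3: 'e' from first, 'g' from second => "eg"
Result: cjaicheg

cjaicheg


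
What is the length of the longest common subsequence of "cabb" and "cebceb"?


LCS of "cabb" and "cebceb"
DP table:
           c    e    b    c    e    b
      0    0    0    0    0    0    0
  c   0    1    1    1    1    1    1
  a   0    1    1    1    1    1    1
  b   0    1    1    2    2    2    2
  b   0    1    1    2    2    2    3
LCS length = dp[4][6] = 3

3


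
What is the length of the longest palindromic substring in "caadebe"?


Input: "caadebe"
Checking substrings for palindromes:
  [4:7] "ebe" (len 3) => palindrome
  [1:3] "aa" (len 2) => palindrome
Longest palindromic substring: "ebe" with length 3

3


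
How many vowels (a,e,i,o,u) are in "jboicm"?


Input: jboicm
Checking each character:
  'j' at position 0: consonant
  'b' at position 1: consonant
  'o' at position 2: vowel (running total: 1)
  'i' at position 3: vowel (running total: 2)
  'c' at position 4: consonant
  'm' at position 5: consonant
Total vowels: 2

2


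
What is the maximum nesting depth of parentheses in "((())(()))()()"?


Input: "((())(()))()()"
Tracking depth:
  Position 0 '(': depth becomes 1
  Position 1 '(': depth becomes 2
  Position 2 '(': depth becomes 3
  Position 3 ')': depth becomes 2
  Position 4 ')': depth becomes 1
  Position 5 '(': depth becomes 2
  Position 6 '(': depth becomes 3
  Position 7 ')': depth becomes 2
  Position 8 ')': depth becomes 1
  Position 9 ')': depth becomes 0
  Position 10 '(': depth becomes 1
  Position 11 ')': depth becomes 0
  Position 12 '(': depth becomes 1
  Position 13 ')': depth becomes 0
Maximum depth reached: 3

3


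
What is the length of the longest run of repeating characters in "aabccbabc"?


Input: "aabccbabc"
Scanning for longest run:
  Position 1 ('a'): continues run of 'a', length=2
  Position 2 ('b'): new char, reset run to 1
  Position 3 ('c'): new char, reset run to 1
  Position 4 ('c'): continues run of 'c', length=2
  Position 5 ('b'): new char, reset run to 1
  Position 6 ('a'): new char, reset run to 1
  Position 7 ('b'): new char, reset run to 1
  Position 8 ('c'): new char, reset run to 1
Longest run: 'a' with length 2

2


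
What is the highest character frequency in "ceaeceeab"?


Input: ceaeceeab
Character counts:
  'a': 2
  'b': 1
  'c': 2
  'e': 4
Maximum frequency: 4

4


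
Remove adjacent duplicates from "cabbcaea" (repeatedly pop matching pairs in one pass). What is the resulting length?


Input: cabbcaea
Stack-based adjacent duplicate removal:
  Read 'c': push. Stack: c
  Read 'a': push. Stack: ca
  Read 'b': push. Stack: cab
  Read 'b': matches stack top 'b' => pop. Stack: ca
  Read 'c': push. Stack: cac
  Read 'a': push. Stack: caca
  Read 'e': push. Stack: cacae
  Read 'a': push. Stack: cacaea
Final stack: "cacaea" (length 6)

6


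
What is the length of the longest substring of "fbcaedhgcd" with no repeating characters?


Input: "fbcaedhgcd"
Sliding window (track last position of each char):
  Position 0 ('f'): window [0,0] length 1 -- new best
  Position 1 ('b'): window [0,1] length 2 -- new best
  Position 2 ('c'): window [0,2] length 3 -- new best
  Position 3 ('a'): window [0,3] length 4 -- new best
  Position 4 ('e'): window [0,4] length 5 -- new best
  Position 5 ('d'): window [0,5] length 6 -- new best
  Position 6 ('h'): window [0,6] length 7 -- new best
  Position 7 ('g'): window [0,7] length 8 -- new best
  Position 8 ('c'): repeat (last at 2), move window start to 3
  Position 8 ('c'): window [3,8] length 6
  Position 9 ('d'): repeat (last at 5), move window start to 6
  Position 9 ('d'): window [6,9] length 4
Longest substring with no repeats: "fbcaedhg" with length 8

8


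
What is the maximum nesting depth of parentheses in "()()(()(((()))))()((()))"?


Input: "()()(()(((()))))()((()))"
Tracking depth:
  Position 0 '(': depth becomes 1
  Position 1 ')': depth becomes 0
  Position 2 '(': depth becomes 1
  Position 3 ')': depth becomes 0
  Position 4 '(': depth becomes 1
  Position 5 '(': depth becomes 2
  Position 6 ')': depth becomes 1
  Position 7 '(': depth becomes 2
  Position 8 '(': depth becomes 3
  Position 9 '(': depth becomes 4
  Position 10 '(': depth becomes 5
  Position 11 ')': depth becomes 4
  Position 12 ')': depth becomes 3
  Position 13 ')': depth becomes 2
  Position 14 ')': depth becomes 1
  Position 15 ')': depth becomes 0
  Position 16 '(': depth becomes 1
  Position 17 ')': depth becomes 0
  Position 18 '(': depth becomes 1
  Position 19 '(': depth becomes 2
  Position 20 '(': depth becomes 3
  Position 21 ')': depth becomes 2
  Position 22 ')': depth becomes 1
  Position 23 ')': depth becomes 0
Maximum depth reached: 5

5


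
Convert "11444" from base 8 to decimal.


Input: "11444" in base 8
Positional expansion:
  Digit '1' (value 1) x 8^4 = 4096
  Digit '1' (value 1) x 8^3 = 512
  Digit '4' (value 4) x 8^2 = 256
  Digit '4' (value 4) x 8^1 = 32
  Digit '4' (value 4) x 8^0 = 4
Sum = 4900

4900


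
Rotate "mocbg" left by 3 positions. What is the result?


Input: "mocbg", rotate left by 3
First 3 characters: "moc"
Remaining characters: "bg"
Concatenate remaining + first: "bg" + "moc" = "bgmoc"

bgmoc


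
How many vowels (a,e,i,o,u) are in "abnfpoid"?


Input: abnfpoid
Checking each character:
  'a' at position 0: vowel (running total: 1)
  'b' at position 1: consonant
  'n' at position 2: consonant
  'f' at position 3: consonant
  'p' at position 4: consonant
  'o' at position 5: vowel (running total: 2)
  'i' at position 6: vowel (running total: 3)
  'd' at position 7: consonant
Total vowels: 3

3


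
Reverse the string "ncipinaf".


Input: ncipinaf
Reading characters right to left:
  Position 7: 'f'
  Position 6: 'a'
  Position 5: 'n'
  Position 4: 'i'
  Position 3: 'p'
  Position 2: 'i'
  Position 1: 'c'
  Position 0: 'n'
Reversed: fanipicn

fanipicn


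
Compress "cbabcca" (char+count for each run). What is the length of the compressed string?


Input: cbabcca
Runs:
  'c' x 1 => "c1"
  'b' x 1 => "b1"
  'a' x 1 => "a1"
  'b' x 1 => "b1"
  'c' x 2 => "c2"
  'a' x 1 => "a1"
Compressed: "c1b1a1b1c2a1"
Compressed length: 12

12


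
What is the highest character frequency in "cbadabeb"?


Input: cbadabeb
Character counts:
  'a': 2
  'b': 3
  'c': 1
  'd': 1
  'e': 1
Maximum frequency: 3

3


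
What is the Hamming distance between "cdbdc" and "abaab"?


Comparing "cdbdc" and "abaab" position by position:
  Position 0: 'c' vs 'a' => differ
  Position 1: 'd' vs 'b' => differ
  Position 2: 'b' vs 'a' => differ
  Position 3: 'd' vs 'a' => differ
  Position 4: 'c' vs 'b' => differ
Total differences (Hamming distance): 5

5


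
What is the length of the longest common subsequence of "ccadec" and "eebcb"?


LCS of "ccadec" and "eebcb"
DP table:
           e    e    b    c    b
      0    0    0    0    0    0
  c   0    0    0    0    1    1
  c   0    0    0    0    1    1
  a   0    0    0    0    1    1
  d   0    0    0    0    1    1
  e   0    1    1    1    1    1
  c   0    1    1    1    2    2
LCS length = dp[6][5] = 2

2


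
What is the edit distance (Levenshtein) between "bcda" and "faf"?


Computing edit distance: "bcda" -> "faf"
DP table:
           f    a    f
      0    1    2    3
  b   1    1    2    3
  c   2    2    2    3
  d   3    3    3    3
  a   4    4    3    4
Edit distance = dp[4][3] = 4

4


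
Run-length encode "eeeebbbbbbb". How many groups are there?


Input: eeeebbbbbbb
Scanning for consecutive runs:
  Group 1: 'e' x 4 (positions 0-3)
  Group 2: 'b' x 7 (positions 4-10)
Total groups: 2

2


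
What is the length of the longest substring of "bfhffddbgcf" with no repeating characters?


Input: "bfhffddbgcf"
Sliding window (track last position of each char):
  Position 0 ('b'): window [0,0] length 1 -- new best
  Position 1 ('f'): window [0,1] length 2 -- new best
  Position 2 ('h'): window [0,2] length 3 -- new best
  Position 3 ('f'): repeat (last at 1), move window start to 2
  Position 3 ('f'): window [2,3] length 2
  Position 4 ('f'): repeat (last at 3), move window start to 4
  Position 4 ('f'): window [4,4] length 1
  Position 5 ('d'): window [4,5] length 2
  Position 6 ('d'): repeat (last at 5), move window start to 6
  Position 6 ('d'): window [6,6] length 1
  Position 7 ('b'): window [6,7] length 2
  Position 8 ('g'): window [6,8] length 3
  Position 9 ('c'): window [6,9] length 4 -- new best
  Position 10 ('f'): window [6,10] length 5 -- new best
Longest substring with no repeats: "dbgcf" with length 5

5


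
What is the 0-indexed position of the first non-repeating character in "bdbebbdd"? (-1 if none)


Input: bdbebbdd
Character frequencies:
  'b': 4
  'd': 3
  'e': 1
Scanning left to right for freq == 1:
  Position 0 ('b'): freq=4, skip
  Position 1 ('d'): freq=3, skip
  Position 2 ('b'): freq=4, skip
  Position 3 ('e'): unique! => answer = 3

3


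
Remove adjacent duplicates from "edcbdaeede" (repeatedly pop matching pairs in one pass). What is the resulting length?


Input: edcbdaeede
Stack-based adjacent duplicate removal:
  Read 'e': push. Stack: e
  Read 'd': push. Stack: ed
  Read 'c': push. Stack: edc
  Read 'b': push. Stack: edcb
  Read 'd': push. Stack: edcbd
  Read 'a': push. Stack: edcbda
  Read 'e': push. Stack: edcbdae
  Read 'e': matches stack top 'e' => pop. Stack: edcbda
  Read 'd': push. Stack: edcbdad
  Read 'e': push. Stack: edcbdade
Final stack: "edcbdade" (length 8)

8


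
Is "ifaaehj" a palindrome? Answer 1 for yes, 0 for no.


Input: ifaaehj
Reversed: jheaafi
  Compare pos 0 ('i') with pos 6 ('j'): MISMATCH
  Compare pos 1 ('f') with pos 5 ('h'): MISMATCH
  Compare pos 2 ('a') with pos 4 ('e'): MISMATCH
Result: not a palindrome

0


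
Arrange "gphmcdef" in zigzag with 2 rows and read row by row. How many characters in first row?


Zigzag "gphmcdef" into 2 rows:
Placing characters:
  'g' => row 0
  'p' => row 1
  'h' => row 0
  'm' => row 1
  'c' => row 0
  'd' => row 1
  'e' => row 0
  'f' => row 1
Rows:
  Row 0: "ghce"
  Row 1: "pmdf"
First row length: 4

4


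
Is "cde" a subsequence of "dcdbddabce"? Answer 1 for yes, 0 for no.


Check if "cde" is a subsequence of "dcdbddabce"
Greedy scan:
  Position 0 ('d'): no match needed
  Position 1 ('c'): matches sub[0] = 'c'
  Position 2 ('d'): matches sub[1] = 'd'
  Position 3 ('b'): no match needed
  Position 4 ('d'): no match needed
  Position 5 ('d'): no match needed
  Position 6 ('a'): no match needed
  Position 7 ('b'): no match needed
  Position 8 ('c'): no match needed
  Position 9 ('e'): matches sub[2] = 'e'
All 3 characters matched => is a subsequence

1


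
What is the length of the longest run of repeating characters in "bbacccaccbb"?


Input: "bbacccaccbb"
Scanning for longest run:
  Position 1 ('b'): continues run of 'b', length=2
  Position 2 ('a'): new char, reset run to 1
  Position 3 ('c'): new char, reset run to 1
  Position 4 ('c'): continues run of 'c', length=2
  Position 5 ('c'): continues run of 'c', length=3
  Position 6 ('a'): new char, reset run to 1
  Position 7 ('c'): new char, reset run to 1
  Position 8 ('c'): continues run of 'c', length=2
  Position 9 ('b'): new char, reset run to 1
  Position 10 ('b'): continues run of 'b', length=2
Longest run: 'c' with length 3

3


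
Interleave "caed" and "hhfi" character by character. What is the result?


Interleaving "caed" and "hhfi":
  Position 0: 'c' from first, 'h' from second => "ch"
  Position 1: 'a' from first, 'h' from second => "ah"
  Position 2: 'e' from first, 'f' from second => "ef"
  Position 3: 'd' from first, 'i' from second => "di"
Result: chahefdi

chahefdi


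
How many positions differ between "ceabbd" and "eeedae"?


Comparing "ceabbd" and "eeedae" position by position:
  Position 0: 'c' vs 'e' => DIFFER
  Position 1: 'e' vs 'e' => same
  Position 2: 'a' vs 'e' => DIFFER
  Position 3: 'b' vs 'd' => DIFFER
  Position 4: 'b' vs 'a' => DIFFER
  Position 5: 'd' vs 'e' => DIFFER
Positions that differ: 5

5


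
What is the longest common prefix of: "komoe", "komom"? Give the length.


Words: komoe, komom
  Position 0: all 'k' => match
  Position 1: all 'o' => match
  Position 2: all 'm' => match
  Position 3: all 'o' => match
  Position 4: ('e', 'm') => mismatch, stop
LCP = "komo" (length 4)

4


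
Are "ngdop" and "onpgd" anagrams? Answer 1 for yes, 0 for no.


Strings: "ngdop", "onpgd"
Sorted first:  dgnop
Sorted second: dgnop
Sorted forms match => anagrams

1


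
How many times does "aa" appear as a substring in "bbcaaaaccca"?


Searching for "aa" in "bbcaaaaccca"
Scanning each position:
  Position 0: "bb" => no
  Position 1: "bc" => no
  Position 2: "ca" => no
  Position 3: "aa" => MATCH
  Position 4: "aa" => MATCH
  Position 5: "aa" => MATCH
  Position 6: "ac" => no
  Position 7: "cc" => no
  Position 8: "cc" => no
  Position 9: "ca" => no
Total occurrences: 3

3


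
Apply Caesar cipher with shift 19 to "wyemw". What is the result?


Caesar cipher: shift "wyemw" by 19
  'w' (pos 22) + 19 = pos 15 = 'p'
  'y' (pos 24) + 19 = pos 17 = 'r'
  'e' (pos 4) + 19 = pos 23 = 'x'
  'm' (pos 12) + 19 = pos 5 = 'f'
  'w' (pos 22) + 19 = pos 15 = 'p'
Result: prxfp

prxfp


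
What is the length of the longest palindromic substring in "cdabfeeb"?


Input: "cdabfeeb"
Checking substrings for palindromes:
  [5:7] "ee" (len 2) => palindrome
Longest palindromic substring: "ee" with length 2

2


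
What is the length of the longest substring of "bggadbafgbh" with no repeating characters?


Input: "bggadbafgbh"
Sliding window (track last position of each char):
  Position 0 ('b'): window [0,0] length 1 -- new best
  Position 1 ('g'): window [0,1] length 2 -- new best
  Position 2 ('g'): repeat (last at 1), move window start to 2
  Position 2 ('g'): window [2,2] length 1
  Position 3 ('a'): window [2,3] length 2
  Position 4 ('d'): window [2,4] length 3 -- new best
  Position 5 ('b'): window [2,5] length 4 -- new best
  Position 6 ('a'): repeat (last at 3), move window start to 4
  Position 6 ('a'): window [4,6] length 3
  Position 7 ('f'): window [4,7] length 4
  Position 8 ('g'): window [4,8] length 5 -- new best
  Position 9 ('b'): repeat (last at 5), move window start to 6
  Position 9 ('b'): window [6,9] length 4
  Position 10 ('h'): window [6,10] length 5
Longest substring with no repeats: "dbafg" with length 5

5


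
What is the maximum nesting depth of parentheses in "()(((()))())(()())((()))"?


Input: "()(((()))())(()())((()))"
Tracking depth:
  Position 0 '(': depth becomes 1
  Position 1 ')': depth becomes 0
  Position 2 '(': depth becomes 1
  Position 3 '(': depth becomes 2
  Position 4 '(': depth becomes 3
  Position 5 '(': depth becomes 4
  Position 6 ')': depth becomes 3
  Position 7 ')': depth becomes 2
  Position 8 ')': depth becomes 1
  Position 9 '(': depth becomes 2
  Position 10 ')': depth becomes 1
  Position 11 ')': depth becomes 0
  Position 12 '(': depth becomes 1
  Position 13 '(': depth becomes 2
  Position 14 ')': depth becomes 1
  Position 15 '(': depth becomes 2
  Position 16 ')': depth becomes 1
  Position 17 ')': depth becomes 0
  Position 18 '(': depth becomes 1
  Position 19 '(': depth becomes 2
  Position 20 '(': depth becomes 3
  Position 21 ')': depth becomes 2
  Position 22 ')': depth becomes 1
  Position 23 ')': depth becomes 0
Maximum depth reached: 4

4


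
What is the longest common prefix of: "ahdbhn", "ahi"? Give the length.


Words: ahdbhn, ahi
  Position 0: all 'a' => match
  Position 1: all 'h' => match
  Position 2: ('d', 'i') => mismatch, stop
LCP = "ah" (length 2)

2


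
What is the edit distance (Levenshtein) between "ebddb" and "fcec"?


Computing edit distance: "ebddb" -> "fcec"
DP table:
           f    c    e    c
      0    1    2    3    4
  e   1    1    2    2    3
  b   2    2    2    3    3
  d   3    3    3    3    4
  d   4    4    4    4    4
  b   5    5    5    5    5
Edit distance = dp[5][4] = 5

5


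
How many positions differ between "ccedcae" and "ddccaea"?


Comparing "ccedcae" and "ddccaea" position by position:
  Position 0: 'c' vs 'd' => DIFFER
  Position 1: 'c' vs 'd' => DIFFER
  Position 2: 'e' vs 'c' => DIFFER
  Position 3: 'd' vs 'c' => DIFFER
  Position 4: 'c' vs 'a' => DIFFER
  Position 5: 'a' vs 'e' => DIFFER
  Position 6: 'e' vs 'a' => DIFFER
Positions that differ: 7

7


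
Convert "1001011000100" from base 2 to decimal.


Input: "1001011000100" in base 2
Positional expansion:
  Digit '1' (value 1) x 2^12 = 4096
  Digit '0' (value 0) x 2^11 = 0
  Digit '0' (value 0) x 2^10 = 0
  Digit '1' (value 1) x 2^9 = 512
  Digit '0' (value 0) x 2^8 = 0
  Digit '1' (value 1) x 2^7 = 128
  Digit '1' (value 1) x 2^6 = 64
  Digit '0' (value 0) x 2^5 = 0
  Digit '0' (value 0) x 2^4 = 0
  Digit '0' (value 0) x 2^3 = 0
  Digit '1' (value 1) x 2^2 = 4
  Digit '0' (value 0) x 2^1 = 0
  Digit '0' (value 0) x 2^0 = 0
Sum = 4804

4804


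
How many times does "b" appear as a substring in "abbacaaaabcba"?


Searching for "b" in "abbacaaaabcba"
Scanning each position:
  Position 0: "a" => no
  Position 1: "b" => MATCH
  Position 2: "b" => MATCH
  Position 3: "a" => no
  Position 4: "c" => no
  Position 5: "a" => no
  Position 6: "a" => no
  Position 7: "a" => no
  Position 8: "a" => no
  Position 9: "b" => MATCH
  Position 10: "c" => no
  Position 11: "b" => MATCH
  Position 12: "a" => no
Total occurrences: 4

4


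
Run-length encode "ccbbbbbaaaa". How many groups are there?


Input: ccbbbbbaaaa
Scanning for consecutive runs:
  Group 1: 'c' x 2 (positions 0-1)
  Group 2: 'b' x 5 (positions 2-6)
  Group 3: 'a' x 4 (positions 7-10)
Total groups: 3

3


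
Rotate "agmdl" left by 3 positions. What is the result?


Input: "agmdl", rotate left by 3
First 3 characters: "agm"
Remaining characters: "dl"
Concatenate remaining + first: "dl" + "agm" = "dlagm"

dlagm


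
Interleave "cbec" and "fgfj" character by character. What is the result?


Interleaving "cbec" and "fgfj":
  Position 0: 'c' from first, 'f' from second => "cf"
  Position 1: 'b' from first, 'g' from second => "bg"
  Position 2: 'e' from first, 'f' from second => "ef"
  Position 3: 'c' from first, 'j' from second => "cj"
Result: cfbgefcj

cfbgefcj


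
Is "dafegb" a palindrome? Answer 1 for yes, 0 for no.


Input: dafegb
Reversed: bgefad
  Compare pos 0 ('d') with pos 5 ('b'): MISMATCH
  Compare pos 1 ('a') with pos 4 ('g'): MISMATCH
  Compare pos 2 ('f') with pos 3 ('e'): MISMATCH
Result: not a palindrome

0


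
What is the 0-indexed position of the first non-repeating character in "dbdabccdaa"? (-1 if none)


Input: dbdabccdaa
Character frequencies:
  'a': 3
  'b': 2
  'c': 2
  'd': 3
Scanning left to right for freq == 1:
  Position 0 ('d'): freq=3, skip
  Position 1 ('b'): freq=2, skip
  Position 2 ('d'): freq=3, skip
  Position 3 ('a'): freq=3, skip
  Position 4 ('b'): freq=2, skip
  Position 5 ('c'): freq=2, skip
  Position 6 ('c'): freq=2, skip
  Position 7 ('d'): freq=3, skip
  Position 8 ('a'): freq=3, skip
  Position 9 ('a'): freq=3, skip
  No unique character found => answer = -1

-1


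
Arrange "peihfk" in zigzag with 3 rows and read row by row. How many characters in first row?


Zigzag "peihfk" into 3 rows:
Placing characters:
  'p' => row 0
  'e' => row 1
  'i' => row 2
  'h' => row 1
  'f' => row 0
  'k' => row 1
Rows:
  Row 0: "pf"
  Row 1: "ehk"
  Row 2: "i"
First row length: 2

2


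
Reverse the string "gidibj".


Input: gidibj
Reading characters right to left:
  Position 5: 'j'
  Position 4: 'b'
  Position 3: 'i'
  Position 2: 'd'
  Position 1: 'i'
  Position 0: 'g'
Reversed: jbidig

jbidig


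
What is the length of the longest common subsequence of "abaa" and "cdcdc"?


LCS of "abaa" and "cdcdc"
DP table:
           c    d    c    d    c
      0    0    0    0    0    0
  a   0    0    0    0    0    0
  b   0    0    0    0    0    0
  a   0    0    0    0    0    0
  a   0    0    0    0    0    0
LCS length = dp[4][5] = 0

0


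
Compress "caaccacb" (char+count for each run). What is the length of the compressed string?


Input: caaccacb
Runs:
  'c' x 1 => "c1"
  'a' x 2 => "a2"
  'c' x 2 => "c2"
  'a' x 1 => "a1"
  'c' x 1 => "c1"
  'b' x 1 => "b1"
Compressed: "c1a2c2a1c1b1"
Compressed length: 12

12


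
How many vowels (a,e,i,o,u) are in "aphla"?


Input: aphla
Checking each character:
  'a' at position 0: vowel (running total: 1)
  'p' at position 1: consonant
  'h' at position 2: consonant
  'l' at position 3: consonant
  'a' at position 4: vowel (running total: 2)
Total vowels: 2

2


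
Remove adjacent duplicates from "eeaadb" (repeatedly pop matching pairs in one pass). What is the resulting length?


Input: eeaadb
Stack-based adjacent duplicate removal:
  Read 'e': push. Stack: e
  Read 'e': matches stack top 'e' => pop. Stack: (empty)
  Read 'a': push. Stack: a
  Read 'a': matches stack top 'a' => pop. Stack: (empty)
  Read 'd': push. Stack: d
  Read 'b': push. Stack: db
Final stack: "db" (length 2)

2


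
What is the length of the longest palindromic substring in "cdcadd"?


Input: "cdcadd"
Checking substrings for palindromes:
  [0:3] "cdc" (len 3) => palindrome
  [4:6] "dd" (len 2) => palindrome
Longest palindromic substring: "cdc" with length 3

3


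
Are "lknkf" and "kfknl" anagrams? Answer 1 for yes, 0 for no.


Strings: "lknkf", "kfknl"
Sorted first:  fkkln
Sorted second: fkkln
Sorted forms match => anagrams

1


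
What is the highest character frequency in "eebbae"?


Input: eebbae
Character counts:
  'a': 1
  'b': 2
  'e': 3
Maximum frequency: 3

3


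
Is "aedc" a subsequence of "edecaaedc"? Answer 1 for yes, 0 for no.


Check if "aedc" is a subsequence of "edecaaedc"
Greedy scan:
  Position 0 ('e'): no match needed
  Position 1 ('d'): no match needed
  Position 2 ('e'): no match needed
  Position 3 ('c'): no match needed
  Position 4 ('a'): matches sub[0] = 'a'
  Position 5 ('a'): no match needed
  Position 6 ('e'): matches sub[1] = 'e'
  Position 7 ('d'): matches sub[2] = 'd'
  Position 8 ('c'): matches sub[3] = 'c'
All 4 characters matched => is a subsequence

1


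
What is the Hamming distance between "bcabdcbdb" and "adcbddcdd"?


Comparing "bcabdcbdb" and "adcbddcdd" position by position:
  Position 0: 'b' vs 'a' => differ
  Position 1: 'c' vs 'd' => differ
  Position 2: 'a' vs 'c' => differ
  Position 3: 'b' vs 'b' => same
  Position 4: 'd' vs 'd' => same
  Position 5: 'c' vs 'd' => differ
  Position 6: 'b' vs 'c' => differ
  Position 7: 'd' vs 'd' => same
  Position 8: 'b' vs 'd' => differ
Total differences (Hamming distance): 6

6


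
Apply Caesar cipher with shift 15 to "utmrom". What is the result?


Caesar cipher: shift "utmrom" by 15
  'u' (pos 20) + 15 = pos 9 = 'j'
  't' (pos 19) + 15 = pos 8 = 'i'
  'm' (pos 12) + 15 = pos 1 = 'b'
  'r' (pos 17) + 15 = pos 6 = 'g'
  'o' (pos 14) + 15 = pos 3 = 'd'
  'm' (pos 12) + 15 = pos 1 = 'b'
Result: jibgdb

jibgdb


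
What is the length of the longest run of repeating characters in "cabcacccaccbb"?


Input: "cabcacccaccbb"
Scanning for longest run:
  Position 1 ('a'): new char, reset run to 1
  Position 2 ('b'): new char, reset run to 1
  Position 3 ('c'): new char, reset run to 1
  Position 4 ('a'): new char, reset run to 1
  Position 5 ('c'): new char, reset run to 1
  Position 6 ('c'): continues run of 'c', length=2
  Position 7 ('c'): continues run of 'c', length=3
  Position 8 ('a'): new char, reset run to 1
  Position 9 ('c'): new char, reset run to 1
  Position 10 ('c'): continues run of 'c', length=2
  Position 11 ('b'): new char, reset run to 1
  Position 12 ('b'): continues run of 'b', length=2
Longest run: 'c' with length 3

3


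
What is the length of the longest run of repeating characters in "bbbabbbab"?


Input: "bbbabbbab"
Scanning for longest run:
  Position 1 ('b'): continues run of 'b', length=2
  Position 2 ('b'): continues run of 'b', length=3
  Position 3 ('a'): new char, reset run to 1
  Position 4 ('b'): new char, reset run to 1
  Position 5 ('b'): continues run of 'b', length=2
  Position 6 ('b'): continues run of 'b', length=3
  Position 7 ('a'): new char, reset run to 1
  Position 8 ('b'): new char, reset run to 1
Longest run: 'b' with length 3

3


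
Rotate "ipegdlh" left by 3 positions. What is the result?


Input: "ipegdlh", rotate left by 3
First 3 characters: "ipe"
Remaining characters: "gdlh"
Concatenate remaining + first: "gdlh" + "ipe" = "gdlhipe"

gdlhipe


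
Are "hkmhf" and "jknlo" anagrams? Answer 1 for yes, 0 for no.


Strings: "hkmhf", "jknlo"
Sorted first:  fhhkm
Sorted second: jklno
Differ at position 0: 'f' vs 'j' => not anagrams

0


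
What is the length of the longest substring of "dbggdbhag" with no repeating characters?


Input: "dbggdbhag"
Sliding window (track last position of each char):
  Position 0 ('d'): window [0,0] length 1 -- new best
  Position 1 ('b'): window [0,1] length 2 -- new best
  Position 2 ('g'): window [0,2] length 3 -- new best
  Position 3 ('g'): repeat (last at 2), move window start to 3
  Position 3 ('g'): window [3,3] length 1
  Position 4 ('d'): window [3,4] length 2
  Position 5 ('b'): window [3,5] length 3
  Position 6 ('h'): window [3,6] length 4 -- new best
  Position 7 ('a'): window [3,7] length 5 -- new best
  Position 8 ('g'): repeat (last at 3), move window start to 4
  Position 8 ('g'): window [4,8] length 5
Longest substring with no repeats: "gdbha" with length 5

5


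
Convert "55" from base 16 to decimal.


Input: "55" in base 16
Positional expansion:
  Digit '5' (value 5) x 16^1 = 80
  Digit '5' (value 5) x 16^0 = 5
Sum = 85

85


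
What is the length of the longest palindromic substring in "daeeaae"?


Input: "daeeaae"
Checking substrings for palindromes:
  [1:5] "aeea" (len 4) => palindrome
  [3:7] "eaae" (len 4) => palindrome
  [2:4] "ee" (len 2) => palindrome
  [4:6] "aa" (len 2) => palindrome
Longest palindromic substring: "aeea" with length 4

4


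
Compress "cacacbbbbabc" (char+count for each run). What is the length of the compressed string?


Input: cacacbbbbabc
Runs:
  'c' x 1 => "c1"
  'a' x 1 => "a1"
  'c' x 1 => "c1"
  'a' x 1 => "a1"
  'c' x 1 => "c1"
  'b' x 4 => "b4"
  'a' x 1 => "a1"
  'b' x 1 => "b1"
  'c' x 1 => "c1"
Compressed: "c1a1c1a1c1b4a1b1c1"
Compressed length: 18

18


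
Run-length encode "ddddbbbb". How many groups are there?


Input: ddddbbbb
Scanning for consecutive runs:
  Group 1: 'd' x 4 (positions 0-3)
  Group 2: 'b' x 4 (positions 4-7)
Total groups: 2

2


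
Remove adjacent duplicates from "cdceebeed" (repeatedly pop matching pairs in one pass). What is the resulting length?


Input: cdceebeed
Stack-based adjacent duplicate removal:
  Read 'c': push. Stack: c
  Read 'd': push. Stack: cd
  Read 'c': push. Stack: cdc
  Read 'e': push. Stack: cdce
  Read 'e': matches stack top 'e' => pop. Stack: cdc
  Read 'b': push. Stack: cdcb
  Read 'e': push. Stack: cdcbe
  Read 'e': matches stack top 'e' => pop. Stack: cdcb
  Read 'd': push. Stack: cdcbd
Final stack: "cdcbd" (length 5)

5


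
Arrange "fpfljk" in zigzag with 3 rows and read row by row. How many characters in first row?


Zigzag "fpfljk" into 3 rows:
Placing characters:
  'f' => row 0
  'p' => row 1
  'f' => row 2
  'l' => row 1
  'j' => row 0
  'k' => row 1
Rows:
  Row 0: "fj"
  Row 1: "plk"
  Row 2: "f"
First row length: 2

2


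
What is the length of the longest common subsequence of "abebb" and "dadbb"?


LCS of "abebb" and "dadbb"
DP table:
           d    a    d    b    b
      0    0    0    0    0    0
  a   0    0    1    1    1    1
  b   0    0    1    1    2    2
  e   0    0    1    1    2    2
  b   0    0    1    1    2    3
  b   0    0    1    1    2    3
LCS length = dp[5][5] = 3

3


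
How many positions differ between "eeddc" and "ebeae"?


Comparing "eeddc" and "ebeae" position by position:
  Position 0: 'e' vs 'e' => same
  Position 1: 'e' vs 'b' => DIFFER
  Position 2: 'd' vs 'e' => DIFFER
  Position 3: 'd' vs 'a' => DIFFER
  Position 4: 'c' vs 'e' => DIFFER
Positions that differ: 4

4


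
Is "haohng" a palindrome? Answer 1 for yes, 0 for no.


Input: haohng
Reversed: gnhoah
  Compare pos 0 ('h') with pos 5 ('g'): MISMATCH
  Compare pos 1 ('a') with pos 4 ('n'): MISMATCH
  Compare pos 2 ('o') with pos 3 ('h'): MISMATCH
Result: not a palindrome

0


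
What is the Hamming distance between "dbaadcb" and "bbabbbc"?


Comparing "dbaadcb" and "bbabbbc" position by position:
  Position 0: 'd' vs 'b' => differ
  Position 1: 'b' vs 'b' => same
  Position 2: 'a' vs 'a' => same
  Position 3: 'a' vs 'b' => differ
  Position 4: 'd' vs 'b' => differ
  Position 5: 'c' vs 'b' => differ
  Position 6: 'b' vs 'c' => differ
Total differences (Hamming distance): 5

5


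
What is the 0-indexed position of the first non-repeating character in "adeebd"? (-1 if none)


Input: adeebd
Character frequencies:
  'a': 1
  'b': 1
  'd': 2
  'e': 2
Scanning left to right for freq == 1:
  Position 0 ('a'): unique! => answer = 0

0
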